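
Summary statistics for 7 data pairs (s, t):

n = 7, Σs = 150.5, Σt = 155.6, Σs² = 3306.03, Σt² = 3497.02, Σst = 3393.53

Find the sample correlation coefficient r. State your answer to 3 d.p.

r = (nΣst − ΣsΣt) / √[(nΣs² − (Σs)²)(nΣt² − (Σt)²)]
Numerator: 7×3393.53 − 150.5×155.6 = 336.91
Denominator: √[(23142.21 − 22650.25)(24479.14 − 24211.36)] = √[491.96 × 267.78] = 362.9560
r = 336.91 / 362.9560 ≈ 0.928

0.928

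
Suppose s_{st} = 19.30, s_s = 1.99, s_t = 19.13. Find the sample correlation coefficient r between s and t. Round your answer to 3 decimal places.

r = Cov(s,t) / (s_s · s_t) = 19.30 / (1.99 × 19.13)
  = 19.30 / 38.0687 ≈ 0.507

0.507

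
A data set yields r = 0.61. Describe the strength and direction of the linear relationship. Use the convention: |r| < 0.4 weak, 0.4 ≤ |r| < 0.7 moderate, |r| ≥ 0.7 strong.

moderate positive

r = 0.61 > 0 so the relationship is positive.
|r| = 0.61, which falls in the moderate range.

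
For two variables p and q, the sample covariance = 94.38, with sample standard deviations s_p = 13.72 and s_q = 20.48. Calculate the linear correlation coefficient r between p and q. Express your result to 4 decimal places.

r = Cov(p,q) / (s_p · s_q) = 94.38 / (13.72 × 20.48)
  = 94.38 / 280.9856 ≈ 0.3359

0.3359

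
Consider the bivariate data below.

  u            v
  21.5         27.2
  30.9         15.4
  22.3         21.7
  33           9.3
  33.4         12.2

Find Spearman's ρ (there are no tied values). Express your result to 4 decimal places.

-0.9000

Rank u: 1, 3, 2, 4, 5
Rank v: 5, 3, 4, 1, 2
d = rank(u) − rank(v): -4, 0, -2, 3, 3; Σd² = 38
ρ = 1 − 6Σd² / [n(n²−1)] = 1 − 6×38 / (5×24) = 1 − 228/120 ≈ -0.9000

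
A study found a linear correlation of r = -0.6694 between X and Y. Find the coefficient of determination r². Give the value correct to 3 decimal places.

0.448

r² = (-0.6694)² = 0.448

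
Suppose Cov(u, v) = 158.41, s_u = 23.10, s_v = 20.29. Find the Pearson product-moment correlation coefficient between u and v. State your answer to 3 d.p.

0.338

r = Cov(u,v) / (s_u · s_v) = 158.41 / (23.10 × 20.29)
  = 158.41 / 468.6990 ≈ 0.338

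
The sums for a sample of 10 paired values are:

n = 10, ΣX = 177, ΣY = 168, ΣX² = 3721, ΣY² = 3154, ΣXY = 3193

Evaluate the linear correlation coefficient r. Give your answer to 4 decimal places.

r = (nΣXY − ΣXΣY) / √[(nΣX² − (ΣX)²)(nΣY² − (ΣY)²)]
Numerator: 10×3193 − 177×168 = 2194
Denominator: √[(37210 − 31329)(31540 − 28224)] = √[5881 × 3316] = 4416.0385
r = 2194 / 4416.0385 ≈ 0.4968

0.4968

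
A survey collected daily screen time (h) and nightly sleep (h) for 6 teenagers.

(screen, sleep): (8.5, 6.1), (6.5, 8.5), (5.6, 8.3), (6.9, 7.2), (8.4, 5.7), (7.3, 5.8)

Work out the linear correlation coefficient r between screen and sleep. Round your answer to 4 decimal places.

-0.8579

n = 6, Σx = 43.2, Σy = 41.6, Σx² = 317.32, Σy² = 296.32, Σxy = 293.48
nΣxy − ΣxΣy = 1760.88 − 1797.12 = -36.24
nΣx² − (Σx)² = 1903.92 − 1866.24 = 37.68; nΣy² − (Σy)² = 1777.92 − 1730.56 = 47.36
r = -36.24 / √(37.68 × 47.36) = -36.24 / 42.2436 ≈ -0.8579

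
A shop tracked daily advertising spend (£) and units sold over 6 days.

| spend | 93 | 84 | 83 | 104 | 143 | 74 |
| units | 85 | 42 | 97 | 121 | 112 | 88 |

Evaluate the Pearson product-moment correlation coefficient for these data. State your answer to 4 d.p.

0.5314

n = 6, Σx = 581, Σy = 545, Σx² = 59335, Σy² = 53327, Σxy = 54596
nΣxy − ΣxΣy = 327576 − 316645 = 10931
nΣx² − (Σx)² = 356010 − 337561 = 18449; nΣy² − (Σy)² = 319962 − 297025 = 22937
r = 10931 / √(18449 × 22937) = 10931 / 20570.9677 ≈ 0.5314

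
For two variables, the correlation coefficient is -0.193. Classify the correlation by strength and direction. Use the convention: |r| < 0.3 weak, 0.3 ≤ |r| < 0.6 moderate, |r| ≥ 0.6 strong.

weak negative

r = -0.193 < 0 so the relationship is negative.
|r| = 0.193, which falls in the weak range.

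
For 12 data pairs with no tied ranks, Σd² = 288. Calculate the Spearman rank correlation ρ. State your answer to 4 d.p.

ρ = 1 − 6Σd² / [n(n²−1)] = 1 − 6×288 / (12×143)
  = 1 − 1728/1716 = 1 − 1.00699 ≈ -0.0070

-0.0070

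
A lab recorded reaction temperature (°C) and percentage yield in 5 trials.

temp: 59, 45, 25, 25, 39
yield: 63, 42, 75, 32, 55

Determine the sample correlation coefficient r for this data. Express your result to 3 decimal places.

n = 5, Σx = 193, Σy = 267, Σx² = 8277, Σy² = 15407, Σxy = 10427
nΣxy − ΣxΣy = 52135 − 51531 = 604
nΣx² − (Σx)² = 41385 − 37249 = 4136; nΣy² − (Σy)² = 77035 − 71289 = 5746
r = 604 / √(4136 × 5746) = 604 / 4874.9827 ≈ 0.124

0.124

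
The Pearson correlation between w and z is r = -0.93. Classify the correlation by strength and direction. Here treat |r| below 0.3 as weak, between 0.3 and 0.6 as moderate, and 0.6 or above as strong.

strong negative

r = -0.93 < 0 so the relationship is negative.
|r| = 0.93, which falls in the strong range.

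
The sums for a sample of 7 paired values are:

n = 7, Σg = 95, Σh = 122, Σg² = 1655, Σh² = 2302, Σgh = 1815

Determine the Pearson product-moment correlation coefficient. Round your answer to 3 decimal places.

0.628

r = (nΣgh − ΣgΣh) / √[(nΣg² − (Σg)²)(nΣh² − (Σh)²)]
Numerator: 7×1815 − 95×122 = 1115
Denominator: √[(11585 − 9025)(16114 − 14884)] = √[2560 × 1230] = 1774.4858
r = 1115 / 1774.4858 ≈ 0.628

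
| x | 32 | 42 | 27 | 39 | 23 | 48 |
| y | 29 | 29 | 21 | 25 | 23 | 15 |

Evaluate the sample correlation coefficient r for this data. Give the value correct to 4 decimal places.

n = 6, Σx = 211, Σy = 142, Σx² = 7871, Σy² = 3502, Σxy = 4937
nΣxy − ΣxΣy = 29622 − 29962 = -340
nΣx² − (Σx)² = 47226 − 44521 = 2705; nΣy² − (Σy)² = 21012 − 20164 = 848
r = -340 / √(2705 × 848) = -340 / 1514.5428 ≈ -0.2245

-0.2245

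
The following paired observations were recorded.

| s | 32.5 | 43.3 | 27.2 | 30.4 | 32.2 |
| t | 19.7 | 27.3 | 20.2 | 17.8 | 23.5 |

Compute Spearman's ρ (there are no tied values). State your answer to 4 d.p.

0.5000

Rank s: 4, 5, 1, 2, 3
Rank t: 2, 5, 3, 1, 4
d = rank(s) − rank(t): 2, 0, -2, 1, -1; Σd² = 10
ρ = 1 − 6Σd² / [n(n²−1)] = 1 − 6×10 / (5×24) = 1 − 60/120 ≈ 0.5000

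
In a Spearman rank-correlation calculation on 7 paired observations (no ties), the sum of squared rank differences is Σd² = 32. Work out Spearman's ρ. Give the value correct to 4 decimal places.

ρ = 1 − 6Σd² / [n(n²−1)] = 1 − 6×32 / (7×48)
  = 1 − 192/336 = 1 − 0.57143 ≈ 0.4286

0.4286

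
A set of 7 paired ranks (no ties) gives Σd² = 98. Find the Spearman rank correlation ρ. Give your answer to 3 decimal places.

-0.750

ρ = 1 − 6Σd² / [n(n²−1)] = 1 − 6×98 / (7×48)
  = 1 − 588/336 = 1 − 1.7500 ≈ -0.750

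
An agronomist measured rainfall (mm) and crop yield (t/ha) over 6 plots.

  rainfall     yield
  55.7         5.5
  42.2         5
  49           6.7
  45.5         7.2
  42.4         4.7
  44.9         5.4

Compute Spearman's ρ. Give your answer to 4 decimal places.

Rank rainfall: 6, 1, 5, 4, 2, 3
Rank yield: 4, 2, 5, 6, 1, 3
d = rank(rainfall) − rank(yield): 2, -1, 0, -2, 1, 0; Σd² = 10
ρ = 1 − 6Σd² / [n(n²−1)] = 1 − 6×10 / (6×35) = 1 − 60/210 ≈ 0.7143

0.7143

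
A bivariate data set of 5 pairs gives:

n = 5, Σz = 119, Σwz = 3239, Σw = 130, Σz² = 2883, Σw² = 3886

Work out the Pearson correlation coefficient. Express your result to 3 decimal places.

r = (nΣwz − ΣwΣz) / √[(nΣw² − (Σw)²)(nΣz² − (Σz)²)]
Numerator: 5×3239 − 130×119 = 725
Denominator: √[(19430 − 16900)(14415 − 14161)] = √[2530 × 254] = 801.6358
r = 725 / 801.6358 ≈ 0.904

0.904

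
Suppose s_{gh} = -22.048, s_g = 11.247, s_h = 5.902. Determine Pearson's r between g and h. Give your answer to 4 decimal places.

r = Cov(g,h) / (s_g · s_h) = -22.048 / (11.247 × 5.902)
  = -22.048 / 66.3798 ≈ -0.3321

-0.3321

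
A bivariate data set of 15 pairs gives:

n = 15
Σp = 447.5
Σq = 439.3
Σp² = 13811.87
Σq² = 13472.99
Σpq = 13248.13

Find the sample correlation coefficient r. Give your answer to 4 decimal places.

r = (nΣpq − ΣpΣq) / √[(nΣp² − (Σp)²)(nΣq² − (Σq)²)]
Numerator: 15×13248.13 − 447.5×439.3 = 2135.2
Denominator: √[(207178.05 − 200256.25)(202094.85 − 192984.49)] = √[6921.8 × 9110.36] = 7941.0383
r = 2135.2 / 7941.0383 ≈ 0.2689

0.2689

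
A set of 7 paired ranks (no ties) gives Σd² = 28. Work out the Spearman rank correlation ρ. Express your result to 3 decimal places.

0.500

ρ = 1 − 6Σd² / [n(n²−1)] = 1 − 6×28 / (7×48)
  = 1 − 168/336 = 1 − 0.5000 ≈ 0.500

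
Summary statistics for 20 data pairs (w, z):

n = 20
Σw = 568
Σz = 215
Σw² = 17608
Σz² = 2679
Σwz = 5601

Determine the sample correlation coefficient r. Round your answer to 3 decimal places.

r = (nΣwz − ΣwΣz) / √[(nΣw² − (Σw)²)(nΣz² − (Σz)²)]
Numerator: 20×5601 − 568×215 = -10100
Denominator: √[(352160 − 322624)(53580 − 46225)] = √[29536 × 7355] = 14738.9715
r = -10100 / 14738.9715 ≈ -0.685

-0.685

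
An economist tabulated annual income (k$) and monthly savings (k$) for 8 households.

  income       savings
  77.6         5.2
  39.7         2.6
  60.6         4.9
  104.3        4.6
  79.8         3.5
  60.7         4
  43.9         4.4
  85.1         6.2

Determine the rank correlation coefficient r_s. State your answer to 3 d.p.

0.476

Rank income: 5, 1, 3, 8, 6, 4, 2, 7
Rank savings: 7, 1, 6, 5, 2, 3, 4, 8
d = rank(income) − rank(savings): -2, 0, -3, 3, 4, 1, -2, -1; Σd² = 44
ρ = 1 − 6Σd² / [n(n²−1)] = 1 − 6×44 / (8×63) = 1 − 264/504 ≈ 0.476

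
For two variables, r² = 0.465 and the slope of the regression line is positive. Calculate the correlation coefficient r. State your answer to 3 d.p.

|r| = √0.465 = 0.682
The association is positive, so r = 0.682.

0.682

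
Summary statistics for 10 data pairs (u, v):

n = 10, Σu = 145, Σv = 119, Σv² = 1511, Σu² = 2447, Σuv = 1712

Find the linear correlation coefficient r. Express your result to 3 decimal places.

r = (nΣuv − ΣuΣv) / √[(nΣu² − (Σu)²)(nΣv² − (Σv)²)]
Numerator: 10×1712 − 145×119 = -135
Denominator: √[(24470 − 21025)(15110 − 14161)] = √[3445 × 949] = 1808.1220
r = -135 / 1808.1220 ≈ -0.075

-0.075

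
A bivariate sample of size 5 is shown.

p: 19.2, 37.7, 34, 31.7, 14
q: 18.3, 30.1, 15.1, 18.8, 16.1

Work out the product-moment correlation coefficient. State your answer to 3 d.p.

0.541

n = 5, Σp = 136.6, Σq = 98.4, Σp² = 4146.82, Σq² = 2081.56, Σpq = 2820.89
nΣpq − ΣpΣq = 14104.45 − 13441.44 = 663.01
nΣp² − (Σp)² = 20734.1 − 18659.56 = 2074.54; nΣq² − (Σq)² = 10407.8 − 9682.56 = 725.24
r = 663.01 / √(2074.54 × 725.24) = 663.01 / 1226.5967 ≈ 0.541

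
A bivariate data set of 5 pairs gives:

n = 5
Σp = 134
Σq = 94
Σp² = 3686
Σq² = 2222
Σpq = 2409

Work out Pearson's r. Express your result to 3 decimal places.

r = (nΣpq − ΣpΣq) / √[(nΣp² − (Σp)²)(nΣq² − (Σq)²)]
Numerator: 5×2409 − 134×94 = -551
Denominator: √[(18430 − 17956)(11110 − 8836)] = √[474 × 2274] = 1038.2081
r = -551 / 1038.2081 ≈ -0.531

-0.531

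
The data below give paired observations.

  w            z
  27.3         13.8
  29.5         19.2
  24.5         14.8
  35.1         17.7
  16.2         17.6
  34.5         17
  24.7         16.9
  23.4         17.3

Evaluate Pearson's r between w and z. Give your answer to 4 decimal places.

0.1105

n = 8, Σw = 215.2, Σz = 134.3, Σw² = 6058.14, Σz² = 2275.07, Σwz = 3620.88
nΣwz − ΣwΣz = 28967.04 − 28901.36 = 65.68
nΣw² − (Σw)² = 48465.12 − 46311.04 = 2154.08; nΣz² − (Σz)² = 18200.56 − 18036.49 = 164.07
r = 65.68 / √(2154.08 × 164.07) = 65.68 / 594.4913 ≈ 0.1105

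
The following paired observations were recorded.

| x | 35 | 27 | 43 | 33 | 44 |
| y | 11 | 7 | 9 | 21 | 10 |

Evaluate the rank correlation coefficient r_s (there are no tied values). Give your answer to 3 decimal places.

0.100

Rank x: 3, 1, 4, 2, 5
Rank y: 4, 1, 2, 5, 3
d = rank(x) − rank(y): -1, 0, 2, -3, 2; Σd² = 18
ρ = 1 − 6Σd² / [n(n²−1)] = 1 − 6×18 / (5×24) = 1 − 108/120 ≈ 0.100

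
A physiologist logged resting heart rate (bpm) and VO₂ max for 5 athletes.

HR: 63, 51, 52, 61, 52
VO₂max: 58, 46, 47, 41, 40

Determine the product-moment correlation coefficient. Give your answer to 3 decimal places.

n = 5, Σx = 279, Σy = 232, Σx² = 15699, Σy² = 10970, Σxy = 13025
nΣxy − ΣxΣy = 65125 − 64728 = 397
nΣx² − (Σx)² = 78495 − 77841 = 654; nΣy² − (Σy)² = 54850 − 53824 = 1026
r = 397 / √(654 × 1026) = 397 / 819.1483 ≈ 0.485

0.485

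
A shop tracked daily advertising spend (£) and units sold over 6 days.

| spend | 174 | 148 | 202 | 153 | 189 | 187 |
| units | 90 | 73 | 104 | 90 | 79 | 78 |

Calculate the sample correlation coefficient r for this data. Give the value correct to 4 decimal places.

0.4578

n = 6, Σx = 1053, Σy = 514, Σx² = 187083, Σy² = 44670, Σxy = 90759
nΣxy − ΣxΣy = 544554 − 541242 = 3312
nΣx² − (Σx)² = 1122498 − 1108809 = 13689; nΣy² − (Σy)² = 268020 − 264196 = 3824
r = 3312 / √(13689 × 3824) = 3312 / 7235.1044 ≈ 0.4578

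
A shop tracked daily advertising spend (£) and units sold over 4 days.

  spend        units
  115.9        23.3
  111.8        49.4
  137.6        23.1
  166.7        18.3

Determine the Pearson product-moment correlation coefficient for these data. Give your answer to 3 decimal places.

n = 4, Σx = 532, Σy = 114.1, Σx² = 72654.7, Σy² = 3851.75, Σxy = 14452.56
nΣxy − ΣxΣy = 57810.24 − 60701.2 = -2890.96
nΣx² − (Σx)² = 290618.8 − 283024 = 7594.8; nΣy² − (Σy)² = 15407 − 13018.81 = 2388.19
r = -2890.96 / √(7594.8 × 2388.19) = -2890.96 / 4258.8526 ≈ -0.679

-0.679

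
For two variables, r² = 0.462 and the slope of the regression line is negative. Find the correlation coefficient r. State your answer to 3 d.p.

|r| = √0.462 = 0.680
The association is negative, so r = −0.680.

-0.680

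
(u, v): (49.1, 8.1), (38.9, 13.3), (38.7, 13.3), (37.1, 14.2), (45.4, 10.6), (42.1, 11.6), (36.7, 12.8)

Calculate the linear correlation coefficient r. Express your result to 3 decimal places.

-0.960

n = 7, Σu = 288, Σv = 83.9, Σu² = 11978.58, Σv² = 1031.79, Σuv = 3395.97
nΣuv − ΣuΣv = 23771.79 − 24163.2 = -391.41
nΣu² − (Σu)² = 83850.06 − 82944 = 906.06; nΣv² − (Σv)² = 7222.53 − 7039.21 = 183.32
r = -391.41 / √(906.06 × 183.32) = -391.41 / 407.5524 ≈ -0.960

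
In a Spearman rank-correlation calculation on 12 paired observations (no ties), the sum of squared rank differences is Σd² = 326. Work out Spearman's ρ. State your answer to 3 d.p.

-0.140

ρ = 1 − 6Σd² / [n(n²−1)] = 1 − 6×326 / (12×143)
  = 1 − 1956/1716 = 1 − 1.1399 ≈ -0.140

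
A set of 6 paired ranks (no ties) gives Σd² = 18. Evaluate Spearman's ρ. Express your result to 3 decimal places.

0.486

ρ = 1 − 6Σd² / [n(n²−1)] = 1 − 6×18 / (6×35)
  = 1 − 108/210 = 1 − 0.5143 ≈ 0.486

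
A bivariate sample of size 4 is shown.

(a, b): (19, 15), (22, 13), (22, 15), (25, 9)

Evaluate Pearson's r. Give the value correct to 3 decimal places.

n = 4, Σa = 88, Σb = 52, Σa² = 1954, Σb² = 700, Σab = 1126
nΣab − ΣaΣb = 4504 − 4576 = -72
nΣa² − (Σa)² = 7816 − 7744 = 72; nΣb² − (Σb)² = 2800 − 2704 = 96
r = -72 / √(72 × 96) = -72 / 83.1384 ≈ -0.866

-0.866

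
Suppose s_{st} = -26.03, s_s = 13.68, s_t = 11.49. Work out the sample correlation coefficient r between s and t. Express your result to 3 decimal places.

-0.166

r = Cov(s,t) / (s_s · s_t) = -26.03 / (13.68 × 11.49)
  = -26.03 / 157.1832 ≈ -0.166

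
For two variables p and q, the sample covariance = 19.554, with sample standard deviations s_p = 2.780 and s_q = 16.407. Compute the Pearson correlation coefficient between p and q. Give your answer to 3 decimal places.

0.429

r = Cov(p,q) / (s_p · s_q) = 19.554 / (2.780 × 16.407)
  = 19.554 / 45.6115 ≈ 0.429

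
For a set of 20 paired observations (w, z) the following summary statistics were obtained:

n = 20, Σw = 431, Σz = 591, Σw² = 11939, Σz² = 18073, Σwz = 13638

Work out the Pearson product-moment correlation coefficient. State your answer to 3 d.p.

0.710

r = (nΣwz − ΣwΣz) / √[(nΣw² − (Σw)²)(nΣz² − (Σz)²)]
Numerator: 20×13638 − 431×591 = 18039
Denominator: √[(238780 − 185761)(361460 − 349281)] = √[53019 × 12179] = 25410.9898
r = 18039 / 25410.9898 ≈ 0.710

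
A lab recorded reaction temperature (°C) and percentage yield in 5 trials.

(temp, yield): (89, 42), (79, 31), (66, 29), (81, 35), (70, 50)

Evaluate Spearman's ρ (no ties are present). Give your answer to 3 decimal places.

Rank temp: 5, 3, 1, 4, 2
Rank yield: 4, 2, 1, 3, 5
d = rank(temp) − rank(yield): 1, 1, 0, 1, -3; Σd² = 12
ρ = 1 − 6Σd² / [n(n²−1)] = 1 − 6×12 / (5×24) = 1 − 72/120 ≈ 0.400

0.400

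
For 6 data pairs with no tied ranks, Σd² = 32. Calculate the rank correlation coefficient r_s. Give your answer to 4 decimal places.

ρ = 1 − 6Σd² / [n(n²−1)] = 1 − 6×32 / (6×35)
  = 1 − 192/210 = 1 − 0.91429 ≈ 0.0857

0.0857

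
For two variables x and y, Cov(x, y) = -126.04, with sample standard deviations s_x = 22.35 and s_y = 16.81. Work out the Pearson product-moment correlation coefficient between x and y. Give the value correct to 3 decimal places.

-0.335

r = Cov(x,y) / (s_x · s_y) = -126.04 / (22.35 × 16.81)
  = -126.04 / 375.7035 ≈ -0.335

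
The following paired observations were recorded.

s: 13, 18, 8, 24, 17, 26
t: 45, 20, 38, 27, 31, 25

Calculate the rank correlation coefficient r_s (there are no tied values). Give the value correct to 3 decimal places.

-0.771

Rank s: 2, 4, 1, 5, 3, 6
Rank t: 6, 1, 5, 3, 4, 2
d = rank(s) − rank(t): -4, 3, -4, 2, -1, 4; Σd² = 62
ρ = 1 − 6Σd² / [n(n²−1)] = 1 − 6×62 / (6×35) = 1 − 372/210 ≈ -0.771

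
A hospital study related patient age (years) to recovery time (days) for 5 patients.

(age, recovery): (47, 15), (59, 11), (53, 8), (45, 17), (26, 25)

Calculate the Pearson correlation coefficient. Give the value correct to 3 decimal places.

-0.937

n = 5, Σx = 230, Σy = 76, Σx² = 11200, Σy² = 1324, Σxy = 3193
nΣxy − ΣxΣy = 15965 − 17480 = -1515
nΣx² − (Σx)² = 56000 − 52900 = 3100; nΣy² − (Σy)² = 6620 − 5776 = 844
r = -1515 / √(3100 × 844) = -1515 / 1617.5290 ≈ -0.937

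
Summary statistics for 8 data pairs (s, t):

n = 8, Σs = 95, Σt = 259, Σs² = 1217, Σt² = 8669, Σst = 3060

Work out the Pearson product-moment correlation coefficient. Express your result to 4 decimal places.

-0.0984

r = (nΣst − ΣsΣt) / √[(nΣs² − (Σs)²)(nΣt² − (Σt)²)]
Numerator: 8×3060 − 95×259 = -125
Denominator: √[(9736 − 9025)(69352 − 67081)] = √[711 × 2271] = 1270.7010
r = -125 / 1270.7010 ≈ -0.0984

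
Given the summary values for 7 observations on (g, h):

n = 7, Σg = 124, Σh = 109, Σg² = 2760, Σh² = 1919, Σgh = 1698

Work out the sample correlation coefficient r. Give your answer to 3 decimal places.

-0.659

r = (nΣgh − ΣgΣh) / √[(nΣg² − (Σg)²)(nΣh² − (Σh)²)]
Numerator: 7×1698 − 124×109 = -1630
Denominator: √[(19320 − 15376)(13433 − 11881)] = √[3944 × 1552] = 2474.0833
r = -1630 / 2474.0833 ≈ -0.659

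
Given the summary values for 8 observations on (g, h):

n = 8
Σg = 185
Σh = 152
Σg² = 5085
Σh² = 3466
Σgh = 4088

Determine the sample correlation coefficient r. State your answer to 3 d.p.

0.839

r = (nΣgh − ΣgΣh) / √[(nΣg² − (Σg)²)(nΣh² − (Σh)²)]
Numerator: 8×4088 − 185×152 = 4584
Denominator: √[(40680 − 34225)(27728 − 23104)] = √[6455 × 4624] = 5463.3250
r = 4584 / 5463.3250 ≈ 0.839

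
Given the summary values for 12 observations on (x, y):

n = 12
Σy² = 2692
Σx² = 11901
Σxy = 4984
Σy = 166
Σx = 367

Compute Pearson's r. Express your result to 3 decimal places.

-0.179

r = (nΣxy − ΣxΣy) / √[(nΣx² − (Σx)²)(nΣy² − (Σy)²)]
Numerator: 12×4984 − 367×166 = -1114
Denominator: √[(142812 − 134689)(32304 − 27556)] = √[8123 × 4748] = 6210.3143
r = -1114 / 6210.3143 ≈ -0.179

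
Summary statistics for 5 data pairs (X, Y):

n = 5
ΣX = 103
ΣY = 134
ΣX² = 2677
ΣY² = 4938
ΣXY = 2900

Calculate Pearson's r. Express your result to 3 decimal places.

r = (nΣXY − ΣXΣY) / √[(nΣX² − (ΣX)²)(nΣY² − (ΣY)²)]
Numerator: 5×2900 − 103×134 = 698
Denominator: √[(13385 − 10609)(24690 − 17956)] = √[2776 × 6734] = 4323.6078
r = 698 / 4323.6078 ≈ 0.161

0.161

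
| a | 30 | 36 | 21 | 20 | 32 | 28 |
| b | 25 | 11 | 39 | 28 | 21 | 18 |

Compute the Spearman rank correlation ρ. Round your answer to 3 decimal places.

-0.771

Rank a: 4, 6, 2, 1, 5, 3
Rank b: 4, 1, 6, 5, 3, 2
d = rank(a) − rank(b): 0, 5, -4, -4, 2, 1; Σd² = 62
ρ = 1 − 6Σd² / [n(n²−1)] = 1 − 6×62 / (6×35) = 1 − 372/210 ≈ -0.771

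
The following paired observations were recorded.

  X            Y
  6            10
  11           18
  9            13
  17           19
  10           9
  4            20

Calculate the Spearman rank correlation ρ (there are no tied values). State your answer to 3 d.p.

Rank X: 2, 5, 3, 6, 4, 1
Rank Y: 2, 4, 3, 5, 1, 6
d = rank(X) − rank(Y): 0, 1, 0, 1, 3, -5; Σd² = 36
ρ = 1 − 6Σd² / [n(n²−1)] = 1 − 6×36 / (6×35) = 1 − 216/210 ≈ -0.029

-0.029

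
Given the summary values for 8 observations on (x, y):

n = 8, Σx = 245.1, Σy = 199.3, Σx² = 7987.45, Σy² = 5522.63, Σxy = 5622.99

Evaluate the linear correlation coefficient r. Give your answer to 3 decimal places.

r = (nΣxy − ΣxΣy) / √[(nΣx² − (Σx)²)(nΣy² − (Σy)²)]
Numerator: 8×5622.99 − 245.1×199.3 = -3864.51
Denominator: √[(63899.6 − 60074.01)(44181.04 − 39720.49)] = √[3825.59 × 4460.55] = 4130.8880
r = -3864.51 / 4130.8880 ≈ -0.936

-0.936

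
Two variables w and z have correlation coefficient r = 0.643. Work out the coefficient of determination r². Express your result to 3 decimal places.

r² = (0.643)² = 0.413

0.413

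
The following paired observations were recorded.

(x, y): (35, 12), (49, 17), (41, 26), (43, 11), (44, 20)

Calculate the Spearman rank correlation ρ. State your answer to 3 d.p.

Rank x: 1, 5, 2, 3, 4
Rank y: 2, 3, 5, 1, 4
d = rank(x) − rank(y): -1, 2, -3, 2, 0; Σd² = 18
ρ = 1 − 6Σd² / [n(n²−1)] = 1 − 6×18 / (5×24) = 1 − 108/120 ≈ 0.100

0.100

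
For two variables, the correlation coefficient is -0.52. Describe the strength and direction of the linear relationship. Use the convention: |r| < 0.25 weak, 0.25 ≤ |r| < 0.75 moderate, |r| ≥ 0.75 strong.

r = -0.52 < 0 so the relationship is negative.
|r| = 0.52, which falls in the moderate range.

moderate negative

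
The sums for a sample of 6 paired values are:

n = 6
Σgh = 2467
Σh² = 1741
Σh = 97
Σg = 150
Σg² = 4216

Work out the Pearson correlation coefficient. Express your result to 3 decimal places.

r = (nΣgh − ΣgΣh) / √[(nΣg² − (Σg)²)(nΣh² − (Σh)²)]
Numerator: 6×2467 − 150×97 = 252
Denominator: √[(25296 − 22500)(10446 − 9409)] = √[2796 × 1037] = 1702.7777
r = 252 / 1702.7777 ≈ 0.148

0.148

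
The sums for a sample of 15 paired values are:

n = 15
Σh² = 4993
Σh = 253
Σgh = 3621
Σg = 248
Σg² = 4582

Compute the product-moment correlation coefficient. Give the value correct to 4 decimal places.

r = (nΣgh − ΣgΣh) / √[(nΣg² − (Σg)²)(nΣh² − (Σh)²)]
Numerator: 15×3621 − 248×253 = -8429
Denominator: √[(68730 − 61504)(74895 − 64009)] = √[7226 × 10886] = 8869.1734
r = -8429 / 8869.1734 ≈ -0.9504

-0.9504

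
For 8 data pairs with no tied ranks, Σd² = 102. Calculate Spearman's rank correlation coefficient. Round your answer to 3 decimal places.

-0.214

ρ = 1 − 6Σd² / [n(n²−1)] = 1 − 6×102 / (8×63)
  = 1 − 612/504 = 1 − 1.2143 ≈ -0.214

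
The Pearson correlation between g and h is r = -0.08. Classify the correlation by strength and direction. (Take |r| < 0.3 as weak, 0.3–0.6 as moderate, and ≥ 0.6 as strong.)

weak negative

r = -0.08 < 0 so the relationship is negative.
|r| = 0.08, which falls in the weak range.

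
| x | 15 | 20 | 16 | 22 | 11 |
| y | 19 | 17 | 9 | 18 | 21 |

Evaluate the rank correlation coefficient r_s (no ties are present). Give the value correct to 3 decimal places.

Rank x: 2, 4, 3, 5, 1
Rank y: 4, 2, 1, 3, 5
d = rank(x) − rank(y): -2, 2, 2, 2, -4; Σd² = 32
ρ = 1 − 6Σd² / [n(n²−1)] = 1 − 6×32 / (5×24) = 1 − 192/120 ≈ -0.600

-0.600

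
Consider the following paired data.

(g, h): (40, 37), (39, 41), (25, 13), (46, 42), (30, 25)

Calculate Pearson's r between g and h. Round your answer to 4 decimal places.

n = 5, Σg = 180, Σh = 158, Σg² = 6762, Σh² = 5608, Σgh = 6086
nΣgh − ΣgΣh = 30430 − 28440 = 1990
nΣg² − (Σg)² = 33810 − 32400 = 1410; nΣh² − (Σh)² = 28040 − 24964 = 3076
r = 1990 / √(1410 × 3076) = 1990 / 2082.5849 ≈ 0.9555

0.9555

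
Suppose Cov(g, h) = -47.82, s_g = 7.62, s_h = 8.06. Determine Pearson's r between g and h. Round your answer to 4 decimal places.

r = Cov(g,h) / (s_g · s_h) = -47.82 / (7.62 × 8.06)
  = -47.82 / 61.4172 ≈ -0.7786

-0.7786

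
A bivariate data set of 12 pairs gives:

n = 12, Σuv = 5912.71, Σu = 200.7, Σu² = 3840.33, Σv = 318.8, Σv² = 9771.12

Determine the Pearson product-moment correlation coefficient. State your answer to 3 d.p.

r = (nΣuv − ΣuΣv) / √[(nΣu² − (Σu)²)(nΣv² − (Σv)²)]
Numerator: 12×5912.71 − 200.7×318.8 = 6969.36
Denominator: √[(46083.96 − 40280.49)(117253.44 − 101633.44)] = √[5803.47 × 15620] = 9521.0399
r = 6969.36 / 9521.0399 ≈ 0.732

0.732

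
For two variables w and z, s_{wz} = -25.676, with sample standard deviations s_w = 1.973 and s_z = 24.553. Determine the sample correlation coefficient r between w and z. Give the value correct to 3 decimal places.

-0.530

r = Cov(w,z) / (s_w · s_z) = -25.676 / (1.973 × 24.553)
  = -25.676 / 48.4431 ≈ -0.530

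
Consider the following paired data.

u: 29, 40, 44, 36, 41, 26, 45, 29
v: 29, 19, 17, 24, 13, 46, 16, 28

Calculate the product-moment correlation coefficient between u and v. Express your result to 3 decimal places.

-0.886

n = 8, Σu = 290, Σv = 192, Σu² = 10896, Σv² = 5392, Σuv = 6474
nΣuv − ΣuΣv = 51792 − 55680 = -3888
nΣu² − (Σu)² = 87168 − 84100 = 3068; nΣv² − (Σv)² = 43136 − 36864 = 6272
r = -3888 / √(3068 × 6272) = -3888 / 4386.6270 ≈ -0.886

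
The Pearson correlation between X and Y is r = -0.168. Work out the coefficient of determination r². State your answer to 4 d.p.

r² = (-0.168)² = 0.0282

0.0282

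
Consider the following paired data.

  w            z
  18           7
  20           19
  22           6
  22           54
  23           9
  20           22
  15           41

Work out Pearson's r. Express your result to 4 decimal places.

n = 7, Σw = 140, Σz = 158, Σw² = 2846, Σz² = 5608, Σwz = 3088
nΣwz − ΣwΣz = 21616 − 22120 = -504
nΣw² − (Σw)² = 19922 − 19600 = 322; nΣz² − (Σz)² = 39256 − 24964 = 14292
r = -504 / √(322 × 14292) = -504 / 2145.2329 ≈ -0.2349

-0.2349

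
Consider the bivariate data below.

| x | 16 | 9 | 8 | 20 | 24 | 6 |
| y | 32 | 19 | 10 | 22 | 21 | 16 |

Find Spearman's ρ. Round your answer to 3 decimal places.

Rank x: 4, 3, 2, 5, 6, 1
Rank y: 6, 3, 1, 5, 4, 2
d = rank(x) − rank(y): -2, 0, 1, 0, 2, -1; Σd² = 10
ρ = 1 − 6Σd² / [n(n²−1)] = 1 − 6×10 / (6×35) = 1 − 60/210 ≈ 0.714

0.714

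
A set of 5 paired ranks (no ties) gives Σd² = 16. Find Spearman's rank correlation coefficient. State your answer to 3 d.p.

0.200

ρ = 1 − 6Σd² / [n(n²−1)] = 1 − 6×16 / (5×24)
  = 1 − 96/120 = 1 − 0.8000 ≈ 0.200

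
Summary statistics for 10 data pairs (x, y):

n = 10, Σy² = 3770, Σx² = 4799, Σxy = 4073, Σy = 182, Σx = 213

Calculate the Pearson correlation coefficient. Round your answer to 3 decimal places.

0.567

r = (nΣxy − ΣxΣy) / √[(nΣx² − (Σx)²)(nΣy² − (Σy)²)]
Numerator: 10×4073 − 213×182 = 1964
Denominator: √[(47990 − 45369)(37700 − 33124)] = √[2621 × 4576] = 3463.1916
r = 1964 / 3463.1916 ≈ 0.567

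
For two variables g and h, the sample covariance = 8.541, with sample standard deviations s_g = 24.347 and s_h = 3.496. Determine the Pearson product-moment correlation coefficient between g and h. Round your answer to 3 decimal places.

r = Cov(g,h) / (s_g · s_h) = 8.541 / (24.347 × 3.496)
  = 8.541 / 85.1171 ≈ 0.100

0.100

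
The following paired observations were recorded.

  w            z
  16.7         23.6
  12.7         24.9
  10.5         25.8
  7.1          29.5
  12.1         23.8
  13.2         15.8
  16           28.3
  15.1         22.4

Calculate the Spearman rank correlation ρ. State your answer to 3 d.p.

Rank w: 8, 4, 2, 1, 3, 5, 7, 6
Rank z: 3, 5, 6, 8, 4, 1, 7, 2
d = rank(w) − rank(z): 5, -1, -4, -7, -1, 4, 0, 4; Σd² = 124
ρ = 1 − 6Σd² / [n(n²−1)] = 1 − 6×124 / (8×63) = 1 − 744/504 ≈ -0.476

-0.476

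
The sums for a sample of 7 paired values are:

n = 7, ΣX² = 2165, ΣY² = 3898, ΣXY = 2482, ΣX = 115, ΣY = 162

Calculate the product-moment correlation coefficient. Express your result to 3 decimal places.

r = (nΣXY − ΣXΣY) / √[(nΣX² − (ΣX)²)(nΣY² − (ΣY)²)]
Numerator: 7×2482 − 115×162 = -1256
Denominator: √[(15155 − 13225)(27286 − 26244)] = √[1930 × 1042] = 1418.1185
r = -1256 / 1418.1185 ≈ -0.886

-0.886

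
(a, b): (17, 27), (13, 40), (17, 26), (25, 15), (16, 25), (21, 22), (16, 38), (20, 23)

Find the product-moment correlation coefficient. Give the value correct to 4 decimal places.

n = 8, Σa = 145, Σb = 216, Σa² = 2725, Σb² = 6312, Σab = 3726
nΣab − ΣaΣb = 29808 − 31320 = -1512
nΣa² − (Σa)² = 21800 − 21025 = 775; nΣb² − (Σb)² = 50496 − 46656 = 3840
r = -1512 / √(775 × 3840) = -1512 / 1725.1087 ≈ -0.8765

-0.8765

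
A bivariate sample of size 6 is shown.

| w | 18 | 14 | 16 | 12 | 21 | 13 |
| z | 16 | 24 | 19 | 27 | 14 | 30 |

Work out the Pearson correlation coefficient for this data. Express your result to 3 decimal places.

n = 6, Σw = 94, Σz = 130, Σw² = 1530, Σz² = 3018, Σwz = 1936
nΣwz − ΣwΣz = 11616 − 12220 = -604
nΣw² − (Σw)² = 9180 − 8836 = 344; nΣz² − (Σz)² = 18108 − 16900 = 1208
r = -604 / √(344 × 1208) = -604 / 644.6332 ≈ -0.937

-0.937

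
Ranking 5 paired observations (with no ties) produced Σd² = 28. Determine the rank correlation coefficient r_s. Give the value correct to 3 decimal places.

ρ = 1 − 6Σd² / [n(n²−1)] = 1 − 6×28 / (5×24)
  = 1 − 168/120 = 1 − 1.4000 ≈ -0.400

-0.400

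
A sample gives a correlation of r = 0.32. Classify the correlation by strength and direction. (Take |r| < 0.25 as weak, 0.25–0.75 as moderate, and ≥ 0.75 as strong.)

moderate positive

r = 0.32 > 0 so the relationship is positive.
|r| = 0.32, which falls in the moderate range.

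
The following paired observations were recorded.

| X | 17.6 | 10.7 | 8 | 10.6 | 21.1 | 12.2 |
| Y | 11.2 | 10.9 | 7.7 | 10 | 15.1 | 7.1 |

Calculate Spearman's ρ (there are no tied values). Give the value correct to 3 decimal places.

0.657

Rank X: 5, 3, 1, 2, 6, 4
Rank Y: 5, 4, 2, 3, 6, 1
d = rank(X) − rank(Y): 0, -1, -1, -1, 0, 3; Σd² = 12
ρ = 1 − 6Σd² / [n(n²−1)] = 1 − 6×12 / (6×35) = 1 − 72/210 ≈ 0.657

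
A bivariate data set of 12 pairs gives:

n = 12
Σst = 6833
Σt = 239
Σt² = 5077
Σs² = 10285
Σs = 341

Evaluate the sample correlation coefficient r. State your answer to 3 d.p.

0.095

r = (nΣst − ΣsΣt) / √[(nΣs² − (Σs)²)(nΣt² − (Σt)²)]
Numerator: 12×6833 − 341×239 = 497
Denominator: √[(123420 − 116281)(60924 − 57121)] = √[7139 × 3803] = 5210.5294
r = 497 / 5210.5294 ≈ 0.095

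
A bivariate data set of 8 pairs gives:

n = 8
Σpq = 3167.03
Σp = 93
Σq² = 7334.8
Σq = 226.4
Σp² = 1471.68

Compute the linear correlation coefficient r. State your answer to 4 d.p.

0.8890

r = (nΣpq − ΣpΣq) / √[(nΣp² − (Σp)²)(nΣq² − (Σq)²)]
Numerator: 8×3167.03 − 93×226.4 = 4281.04
Denominator: √[(11773.44 − 8649)(58678.4 − 51256.96)] = √[3124.44 × 7421.44] = 4815.3758
r = 4281.04 / 4815.3758 ≈ 0.8890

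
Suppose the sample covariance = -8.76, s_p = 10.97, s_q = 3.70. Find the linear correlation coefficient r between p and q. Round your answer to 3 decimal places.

-0.216

r = Cov(p,q) / (s_p · s_q) = -8.76 / (10.97 × 3.70)
  = -8.76 / 40.5890 ≈ -0.216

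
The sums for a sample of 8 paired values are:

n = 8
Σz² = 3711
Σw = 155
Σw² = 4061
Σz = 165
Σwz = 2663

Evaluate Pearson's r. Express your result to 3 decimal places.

-0.935

r = (nΣwz − ΣwΣz) / √[(nΣw² − (Σw)²)(nΣz² − (Σz)²)]
Numerator: 8×2663 − 155×165 = -4271
Denominator: √[(32488 − 24025)(29688 − 27225)] = √[8463 × 2463] = 4565.5634
r = -4271 / 4565.5634 ≈ -0.935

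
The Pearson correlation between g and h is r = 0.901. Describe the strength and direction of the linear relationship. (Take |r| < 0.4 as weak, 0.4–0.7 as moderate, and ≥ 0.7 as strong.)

strong positive

r = 0.901 > 0 so the relationship is positive.
|r| = 0.901, which falls in the strong range.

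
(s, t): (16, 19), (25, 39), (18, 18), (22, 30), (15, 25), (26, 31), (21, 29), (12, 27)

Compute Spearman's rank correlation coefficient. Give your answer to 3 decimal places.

0.738

Rank s: 3, 7, 4, 6, 2, 8, 5, 1
Rank t: 2, 8, 1, 6, 3, 7, 5, 4
d = rank(s) − rank(t): 1, -1, 3, 0, -1, 1, 0, -3; Σd² = 22
ρ = 1 − 6Σd² / [n(n²−1)] = 1 − 6×22 / (8×63) = 1 − 132/504 ≈ 0.738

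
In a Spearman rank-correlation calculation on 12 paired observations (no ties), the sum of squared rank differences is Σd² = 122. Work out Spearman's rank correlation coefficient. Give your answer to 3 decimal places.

ρ = 1 − 6Σd² / [n(n²−1)] = 1 − 6×122 / (12×143)
  = 1 − 732/1716 = 1 − 0.4266 ≈ 0.573

0.573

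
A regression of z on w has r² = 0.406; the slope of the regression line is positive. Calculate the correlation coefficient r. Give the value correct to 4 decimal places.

|r| = √0.406 = 0.6372
The association is positive, so r = 0.6372.

0.6372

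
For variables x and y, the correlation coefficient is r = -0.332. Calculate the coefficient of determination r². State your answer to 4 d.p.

r² = (-0.332)² = 0.1102

0.1102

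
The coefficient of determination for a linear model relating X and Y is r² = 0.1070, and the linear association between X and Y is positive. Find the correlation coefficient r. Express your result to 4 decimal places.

|r| = √0.1070 = 0.3271
The association is positive, so r = 0.3271.

0.3271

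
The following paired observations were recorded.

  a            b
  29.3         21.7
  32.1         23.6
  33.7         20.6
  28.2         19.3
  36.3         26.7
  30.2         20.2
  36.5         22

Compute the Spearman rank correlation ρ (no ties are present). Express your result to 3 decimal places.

0.679

Rank a: 2, 4, 5, 1, 6, 3, 7
Rank b: 4, 6, 3, 1, 7, 2, 5
d = rank(a) − rank(b): -2, -2, 2, 0, -1, 1, 2; Σd² = 18
ρ = 1 − 6Σd² / [n(n²−1)] = 1 − 6×18 / (7×48) = 1 − 108/336 ≈ 0.679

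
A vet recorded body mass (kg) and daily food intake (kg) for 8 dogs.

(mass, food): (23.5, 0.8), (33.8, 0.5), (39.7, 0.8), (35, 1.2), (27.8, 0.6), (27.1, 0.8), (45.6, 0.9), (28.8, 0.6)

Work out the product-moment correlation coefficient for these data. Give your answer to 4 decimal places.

0.3232

n = 8, Σx = 261.3, Σy = 6.2, Σx² = 8911.83, Σy² = 5.14, Σxy = 206.14
nΣxy − ΣxΣy = 1649.12 − 1620.06 = 29.06
nΣx² − (Σx)² = 71294.64 − 68277.69 = 3016.95; nΣy² − (Σy)² = 41.12 − 38.44 = 2.68
r = 29.06 / √(3016.95 × 2.68) = 29.06 / 89.9190 ≈ 0.3232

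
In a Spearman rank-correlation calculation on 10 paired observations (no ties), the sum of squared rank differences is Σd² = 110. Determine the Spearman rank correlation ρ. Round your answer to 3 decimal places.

0.333

ρ = 1 − 6Σd² / [n(n²−1)] = 1 − 6×110 / (10×99)
  = 1 − 660/990 = 1 − 0.6667 ≈ 0.333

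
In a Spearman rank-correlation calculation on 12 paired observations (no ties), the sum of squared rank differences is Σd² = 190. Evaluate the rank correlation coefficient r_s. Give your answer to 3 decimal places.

0.336

ρ = 1 − 6Σd² / [n(n²−1)] = 1 − 6×190 / (12×143)
  = 1 − 1140/1716 = 1 − 0.6643 ≈ 0.336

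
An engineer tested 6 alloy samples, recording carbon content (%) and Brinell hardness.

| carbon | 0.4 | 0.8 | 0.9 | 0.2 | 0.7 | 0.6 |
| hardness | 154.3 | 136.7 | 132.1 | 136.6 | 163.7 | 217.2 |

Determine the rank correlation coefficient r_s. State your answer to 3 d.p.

-0.257

Rank carbon: 2, 5, 6, 1, 4, 3
Rank hardness: 4, 3, 1, 2, 5, 6
d = rank(carbon) − rank(hardness): -2, 2, 5, -1, -1, -3; Σd² = 44
ρ = 1 − 6Σd² / [n(n²−1)] = 1 − 6×44 / (6×35) = 1 − 264/210 ≈ -0.257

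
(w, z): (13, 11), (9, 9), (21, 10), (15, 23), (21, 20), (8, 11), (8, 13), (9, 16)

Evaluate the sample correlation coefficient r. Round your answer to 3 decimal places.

n = 8, Σw = 104, Σz = 113, Σw² = 1566, Σz² = 1777, Σwz = 1535
nΣwz − ΣwΣz = 12280 − 11752 = 528
nΣw² − (Σw)² = 12528 − 10816 = 1712; nΣz² − (Σz)² = 14216 − 12769 = 1447
r = 528 / √(1712 × 1447) = 528 / 1573.9327 ≈ 0.335

0.335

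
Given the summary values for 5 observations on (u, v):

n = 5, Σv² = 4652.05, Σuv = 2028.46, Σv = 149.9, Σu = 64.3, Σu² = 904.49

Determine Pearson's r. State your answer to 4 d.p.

r = (nΣuv − ΣuΣv) / √[(nΣu² − (Σu)²)(nΣv² − (Σv)²)]
Numerator: 5×2028.46 − 64.3×149.9 = 503.73
Denominator: √[(4522.45 − 4134.49)(23260.25 − 22470.01)] = √[387.96 × 790.24] = 553.6980
r = 503.73 / 553.6980 ≈ 0.9098

0.9098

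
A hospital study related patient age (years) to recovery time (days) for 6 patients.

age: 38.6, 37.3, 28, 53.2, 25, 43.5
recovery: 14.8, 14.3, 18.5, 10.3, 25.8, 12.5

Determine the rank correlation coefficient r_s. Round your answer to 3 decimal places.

-0.943

Rank age: 4, 3, 2, 6, 1, 5
Rank recovery: 4, 3, 5, 1, 6, 2
d = rank(age) − rank(recovery): 0, 0, -3, 5, -5, 3; Σd² = 68
ρ = 1 − 6Σd² / [n(n²−1)] = 1 − 6×68 / (6×35) = 1 − 408/210 ≈ -0.943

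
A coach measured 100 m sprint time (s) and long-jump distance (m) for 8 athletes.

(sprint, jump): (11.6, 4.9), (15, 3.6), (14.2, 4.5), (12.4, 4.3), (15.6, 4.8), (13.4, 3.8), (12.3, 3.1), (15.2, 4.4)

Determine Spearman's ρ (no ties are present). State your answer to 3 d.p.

0.119

Rank sprint: 1, 6, 5, 3, 8, 4, 2, 7
Rank jump: 8, 2, 6, 4, 7, 3, 1, 5
d = rank(sprint) − rank(jump): -7, 4, -1, -1, 1, 1, 1, 2; Σd² = 74
ρ = 1 − 6Σd² / [n(n²−1)] = 1 − 6×74 / (8×63) = 1 − 444/504 ≈ 0.119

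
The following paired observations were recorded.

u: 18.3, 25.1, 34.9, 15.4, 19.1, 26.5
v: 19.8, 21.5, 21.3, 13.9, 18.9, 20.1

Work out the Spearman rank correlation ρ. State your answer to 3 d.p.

Rank u: 2, 4, 6, 1, 3, 5
Rank v: 3, 6, 5, 1, 2, 4
d = rank(u) − rank(v): -1, -2, 1, 0, 1, 1; Σd² = 8
ρ = 1 − 6Σd² / [n(n²−1)] = 1 − 6×8 / (6×35) = 1 − 48/210 ≈ 0.771

0.771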